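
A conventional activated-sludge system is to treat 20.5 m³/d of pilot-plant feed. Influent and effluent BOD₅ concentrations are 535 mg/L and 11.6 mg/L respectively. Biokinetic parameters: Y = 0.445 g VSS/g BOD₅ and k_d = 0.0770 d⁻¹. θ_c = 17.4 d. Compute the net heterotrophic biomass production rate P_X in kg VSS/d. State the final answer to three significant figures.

Observed yield with endogenous decay: Y_obs = Y / (1 + k_d·θ_c) = 0.445 / (1 + 0.0770 × 17.4) = 0.445 / 2.340 = 0.1902 g VSS/g BOD₅.
Substrate removed = Q·(S₀ − S) = 20.5 m³/d × (535 − 11.6) g/m³ = 1.07×10^4 g/d = 10.73 kg/d.
P_X = Y_obs · Q(S₀ − S) = 0.1902 × 10.73 = 2.041 kg VSS/d.

P_X ≈ 2.04 kg VSS/d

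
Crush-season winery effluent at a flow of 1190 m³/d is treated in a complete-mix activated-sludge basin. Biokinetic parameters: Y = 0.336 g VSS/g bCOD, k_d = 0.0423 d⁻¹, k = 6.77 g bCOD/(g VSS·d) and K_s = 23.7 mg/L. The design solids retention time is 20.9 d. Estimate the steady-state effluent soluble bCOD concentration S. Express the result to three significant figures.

S ≈ 0.978 mg/L

From the Monod/SRT balance for a CMAS, S = K_s·(1+k_d θ_c)/[θ_c·(Y k − k_d) − 1] = 23.7 × (1 + 0.0423 × 20.9) / [20.9 × (0.336 × 6.77 − 0.0423) − 1] = 44.65 / 45.66 = 0.9780 mg/L.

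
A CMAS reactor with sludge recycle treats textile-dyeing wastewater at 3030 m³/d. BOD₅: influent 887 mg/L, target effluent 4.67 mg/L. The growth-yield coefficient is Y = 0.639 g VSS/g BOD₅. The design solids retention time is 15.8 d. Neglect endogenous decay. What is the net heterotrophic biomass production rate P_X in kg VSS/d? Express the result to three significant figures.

P_X ≈ 1710 kg VSS/d

With endogenous decay neglected, the observed yield equals the true yield: Y_obs = Y = 0.639 g VSS/g BOD₅.
Q·(S₀ − S) = 3030 × (887 − 4.67) × 10⁻³ = 2673 kg/d removed.
Biomass produced: P_X = Y_obs·Q·ΔS = 0.6390 × 2673 ≈ 1708 kg VSS/d.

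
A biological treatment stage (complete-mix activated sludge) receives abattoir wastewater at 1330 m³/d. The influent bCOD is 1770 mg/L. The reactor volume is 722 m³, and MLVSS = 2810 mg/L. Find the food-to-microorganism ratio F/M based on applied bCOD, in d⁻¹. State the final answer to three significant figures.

F/M ≈ 1.16 d⁻¹

F/M = applied load / biomass = Q·S₀/(V·X) = 1330 × 1770 / (722.0 × 2810) = 1.160 d⁻¹.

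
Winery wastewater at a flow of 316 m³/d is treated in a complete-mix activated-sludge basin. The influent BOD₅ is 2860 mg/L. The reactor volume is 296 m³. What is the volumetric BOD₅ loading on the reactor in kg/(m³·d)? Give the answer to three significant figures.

L_v ≈ 3.05 kg BOD₅/(m³·d)

Volumetric loading L_v = Q·S₀ / V = 316 × 2860 g/m³ / 296.0 m³ = 3053 g/(m³·d) = 3.053 kg BOD₅/(m³·d).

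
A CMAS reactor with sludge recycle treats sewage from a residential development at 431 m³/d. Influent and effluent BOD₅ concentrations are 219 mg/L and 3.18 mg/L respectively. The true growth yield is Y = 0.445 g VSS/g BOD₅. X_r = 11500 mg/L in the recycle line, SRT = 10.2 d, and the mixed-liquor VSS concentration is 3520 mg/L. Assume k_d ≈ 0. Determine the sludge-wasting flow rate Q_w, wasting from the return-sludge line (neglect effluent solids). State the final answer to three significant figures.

Q_w ≈ 3.60 m³/d

With k_d = 0 the design equation reduces to V = Y Q (S₀−S) θ_c / X = 0.445 × 431 × (219 − 3.18) × 10.2 / 3520 = 119.9 m³.
Wasting from the return line (neglecting effluent solids): Q_w = V·X / (θ_c·X_r) = 119.9 × 3520 / (10.2 × 11500) = 3.599 m³/d.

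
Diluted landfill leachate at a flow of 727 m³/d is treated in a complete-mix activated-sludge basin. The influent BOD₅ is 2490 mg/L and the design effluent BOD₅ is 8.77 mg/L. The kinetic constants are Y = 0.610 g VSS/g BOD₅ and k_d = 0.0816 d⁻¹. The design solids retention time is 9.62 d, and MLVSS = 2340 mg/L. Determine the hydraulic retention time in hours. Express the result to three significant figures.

τ ≈ 83.7 h

Steady-state biomass mass balance: V·X·(1 + k_d·θ_c) = Y·Q·(S₀ − S)·θ_c, so V = 0.610 × 727 × (2490 − 8.77) × 9.62 / [2340 × (1 + 0.0816 × 9.62)] = 1.06×10^7 / 4177 = 2534 m³.
τ = V/Q = 2534/727 = 3.486 d, or 83.66 h.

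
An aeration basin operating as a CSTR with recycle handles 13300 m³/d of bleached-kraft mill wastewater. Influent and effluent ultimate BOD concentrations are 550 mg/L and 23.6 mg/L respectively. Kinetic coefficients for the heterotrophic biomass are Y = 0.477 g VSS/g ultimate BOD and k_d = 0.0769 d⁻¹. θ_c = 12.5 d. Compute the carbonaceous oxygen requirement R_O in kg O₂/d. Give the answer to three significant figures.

Y_obs = Y / (1 + k_d θ_c) = 0.477 / (1 + 0.0769 × 12.5) = 0.477 / 1.961 = 0.2432.
Mass of ultimate BOD removed per day: Q(S₀ − S) = 13300 × 526.4 g/m³ = 7001 kg/d.
Net sludge production P_X = 0.2432 × 7001 = 1703 kg VSS/d.
R_O = Q·ΔS − 1.42 P_X = 7001 − 2418 = 4583 kg O₂/d.

R_O ≈ 4580 kg O₂/d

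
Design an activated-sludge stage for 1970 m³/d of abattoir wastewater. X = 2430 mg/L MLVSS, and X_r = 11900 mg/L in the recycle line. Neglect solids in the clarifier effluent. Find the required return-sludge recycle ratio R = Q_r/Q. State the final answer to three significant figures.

R ≈ 0.257

Solids balance on the clarifier gives (1+R)X = R·X_r, so R = X/(X_r − X) = 2430 / (11900 − 2430) = 0.2566.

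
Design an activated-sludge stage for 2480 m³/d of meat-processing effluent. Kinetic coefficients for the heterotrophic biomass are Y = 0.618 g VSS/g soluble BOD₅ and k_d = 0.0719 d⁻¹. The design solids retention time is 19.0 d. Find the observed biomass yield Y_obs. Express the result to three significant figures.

Correct the yield for decay: Y_obs = Y/(1 + k_d θ_c) = 0.618 / (1 + 0.0719 × 19.0) = 0.618 / 2.366 = 0.2612.

Y_obs ≈ 0.261 g VSS/g soluble BOD₅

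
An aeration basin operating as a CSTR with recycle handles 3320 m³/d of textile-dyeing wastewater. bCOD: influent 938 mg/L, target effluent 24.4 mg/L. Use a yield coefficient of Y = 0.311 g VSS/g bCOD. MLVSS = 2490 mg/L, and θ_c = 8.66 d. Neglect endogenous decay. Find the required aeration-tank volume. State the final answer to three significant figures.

V·X = Y·Q·ΔS·θ_c gives V = 0.311 × 3320 × (938 − 24.4) × 8.66 / 2490 = 3281 m³.

V ≈ 3280 m³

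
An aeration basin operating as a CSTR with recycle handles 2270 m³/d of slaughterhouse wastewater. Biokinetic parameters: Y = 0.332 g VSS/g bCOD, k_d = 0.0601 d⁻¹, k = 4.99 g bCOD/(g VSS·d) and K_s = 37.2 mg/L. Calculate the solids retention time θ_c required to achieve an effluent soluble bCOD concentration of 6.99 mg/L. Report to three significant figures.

From 1/θ_c = Y·k·S/(K_s + S) − k_d: Y·k·S/(K_s+S) = 0.332 × 4.99 × 6.99 / (37.2 + 6.99) = 0.2621 d⁻¹.
Then 1/θ_c = μ − k_d = 0.2621 − 0.0601 = 0.2020 d⁻¹, giving θ_c = 4.952 d.

θ_c ≈ 4.95 d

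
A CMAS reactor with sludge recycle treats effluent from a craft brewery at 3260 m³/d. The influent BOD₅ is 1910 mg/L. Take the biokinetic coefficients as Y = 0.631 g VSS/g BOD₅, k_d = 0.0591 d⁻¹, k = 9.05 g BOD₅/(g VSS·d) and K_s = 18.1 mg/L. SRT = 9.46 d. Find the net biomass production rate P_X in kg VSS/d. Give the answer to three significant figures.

P_X ≈ 2520 kg VSS/d

For a completely mixed reactor with recycle the Lawrence–McCarty relation gives S = K_s·(1 + k_d·θ_c) / [θ_c·(Y·k − k_d) − 1] = 18.1 × (1 + 0.0591 × 9.46) / [9.46 × (0.631 × 9.05 − 0.0591) − 1] = 28.22 / 52.46 = 0.5379 mg/L.
Observed yield with endogenous decay: Y_obs = Y / (1 + k_d·θ_c) = 0.631 / (1 + 0.0591 × 9.46) = 0.631 / 1.559 = 0.4047 g VSS/g BOD₅.
ΔS = 1910 − 0.538 = 1909 mg/L, so the substrate removal rate is 3260 × 1909/1000 = 6225 kg BOD₅/d.
So the net sludge growth is P_X = 0.4047 × 6225 = 2519 kg VSS/d.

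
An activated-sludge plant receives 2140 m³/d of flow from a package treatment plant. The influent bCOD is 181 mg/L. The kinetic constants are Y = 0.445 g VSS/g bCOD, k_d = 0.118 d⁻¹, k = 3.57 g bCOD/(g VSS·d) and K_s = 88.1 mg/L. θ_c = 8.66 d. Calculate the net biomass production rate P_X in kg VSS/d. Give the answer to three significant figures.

P_X ≈ 78.1 kg VSS/d

Effluent substrate depends only on kinetics and SRT: S = K_s(1 + k_d θ_c) / [θ_c(Yk − k_d) − 1] = 88.1 × (1 + 0.118 × 8.66) / [8.66 × (0.445 × 3.57 − 0.118) − 1] = 178.1 / 11.74 = 15.18 mg/L.
Correct the yield for decay: Y_obs = Y/(1 + k_d θ_c) = 0.445 / (1 + 0.118 × 8.66) = 0.445 / 2.022 = 0.2201.
Q·(S₀ − S) = 2140 × (181 − 15.2) × 10⁻³ = 354.8 kg/d removed.
So the net sludge growth is P_X = 0.2201 × 354.8 = 78.09 kg VSS/d.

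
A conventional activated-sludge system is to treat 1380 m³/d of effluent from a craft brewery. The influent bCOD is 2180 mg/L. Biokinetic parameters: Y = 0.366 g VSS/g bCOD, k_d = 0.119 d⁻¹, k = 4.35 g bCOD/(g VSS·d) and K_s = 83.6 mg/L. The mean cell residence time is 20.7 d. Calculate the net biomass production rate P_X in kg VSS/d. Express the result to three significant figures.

Effluent substrate depends only on kinetics and SRT: S = K_s(1 + k_d θ_c) / [θ_c(Yk − k_d) − 1] = 83.6 × (1 + 0.119 × 20.7) / [20.7 × (0.366 × 4.35 − 0.119) − 1] = 289.5 / 29.49 = 9.817 mg/L.
The observed yield is Y_obs = Y/(1 + k_d·θ_c) = 0.366 / (1 + 0.119 × 20.7) = 0.366 / 3.463 = 0.1057 g VSS per g bCOD removed.
Q·(S₀ − S) = 1380 × (2180 − 9.82) × 10⁻³ = 2995 kg/d removed.
Biomass produced: P_X = Y_obs·Q·ΔS = 0.1057 × 2995 ≈ 316.5 kg VSS/d.

P_X ≈ 316 kg VSS/d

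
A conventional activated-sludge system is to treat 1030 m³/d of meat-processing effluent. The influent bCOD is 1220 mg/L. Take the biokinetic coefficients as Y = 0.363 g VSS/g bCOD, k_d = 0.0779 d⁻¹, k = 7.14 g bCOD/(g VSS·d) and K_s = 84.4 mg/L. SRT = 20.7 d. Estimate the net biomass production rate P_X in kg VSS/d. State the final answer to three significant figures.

P_X ≈ 174 kg VSS/d

From the Monod/SRT balance for a CMAS, S = K_s·(1+k_d θ_c)/[θ_c·(Y k − k_d) − 1] = 84.4 × (1 + 0.0779 × 20.7) / [20.7 × (0.363 × 7.14 − 0.0779) − 1] = 220.5 / 51.04 = 4.320 mg/L.
Y_obs = Y / (1 + k_d θ_c) = 0.363 / (1 + 0.0779 × 20.7) = 0.363 / 2.613 = 0.1389.
Mass of bCOD removed per day: Q(S₀ − S) = 1030 × 1216 g/m³ = 1252 kg/d.
Net biomass production P_X = Y_obs × Q·(S₀ − S) = 0.1389 × 1252 = 174.0 kg VSS/d.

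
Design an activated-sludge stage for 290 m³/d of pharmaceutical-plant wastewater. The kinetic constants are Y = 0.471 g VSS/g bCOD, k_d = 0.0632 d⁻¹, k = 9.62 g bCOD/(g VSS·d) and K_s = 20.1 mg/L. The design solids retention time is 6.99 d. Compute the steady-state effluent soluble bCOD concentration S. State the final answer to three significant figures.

S ≈ 0.959 mg/L

From the Monod/SRT balance for a CMAS, S = K_s·(1+k_d θ_c)/[θ_c·(Y k − k_d) − 1] = 20.1 × (1 + 0.0632 × 6.99) / [6.99 × (0.471 × 9.62 − 0.0632) − 1] = 28.98 / 30.23 = 0.9586 mg/L.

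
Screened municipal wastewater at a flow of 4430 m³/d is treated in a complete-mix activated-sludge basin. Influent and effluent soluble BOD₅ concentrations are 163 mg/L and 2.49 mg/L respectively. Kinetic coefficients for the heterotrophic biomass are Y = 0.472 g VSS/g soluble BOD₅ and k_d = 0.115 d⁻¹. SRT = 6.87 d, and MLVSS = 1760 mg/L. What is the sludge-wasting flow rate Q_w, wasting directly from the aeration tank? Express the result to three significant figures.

From the SRT design equation V = Y Q (S₀−S) θ_c / [X (1 + k_d θ_c)] = 0.472 × 4430 × (163 − 2.49) × 6.87 / [1760 × (1 + 0.115 × 6.87)] = 2.31×10^6 / 3150 = 731.9 m³.
With mixed-liquor wasting, θ_c = V/Q_w, so Q_w = V/θ_c = 731.9/6.87 = 106.5 m³/d.

Q_w ≈ 107 m³/d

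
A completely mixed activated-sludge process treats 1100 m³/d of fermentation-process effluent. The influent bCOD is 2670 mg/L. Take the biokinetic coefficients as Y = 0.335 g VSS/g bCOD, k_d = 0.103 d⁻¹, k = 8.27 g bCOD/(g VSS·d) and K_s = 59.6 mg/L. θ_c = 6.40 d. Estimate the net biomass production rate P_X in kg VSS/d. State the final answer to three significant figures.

P_X ≈ 592 kg VSS/d

From the Monod/SRT balance for a CMAS, S = K_s·(1+k_d θ_c)/[θ_c·(Y k − k_d) − 1] = 59.6 × (1 + 0.103 × 6.40) / [6.40 × (0.335 × 8.27 − 0.103) − 1] = 98.89 / 16.07 = 6.153 mg/L.
The observed yield is Y_obs = Y/(1 + k_d·θ_c) = 0.335 / (1 + 0.103 × 6.40) = 0.335 / 1.659 = 0.2019 g VSS per g bCOD removed.
ΔS = 2670 − 6.15 = 2664 mg/L, so the substrate removal rate is 1100 × 2664/1000 = 2930 kg bCOD/d.
Biomass produced: P_X = Y_obs·Q·ΔS = 0.2019 × 2930 ≈ 591.6 kg VSS/d.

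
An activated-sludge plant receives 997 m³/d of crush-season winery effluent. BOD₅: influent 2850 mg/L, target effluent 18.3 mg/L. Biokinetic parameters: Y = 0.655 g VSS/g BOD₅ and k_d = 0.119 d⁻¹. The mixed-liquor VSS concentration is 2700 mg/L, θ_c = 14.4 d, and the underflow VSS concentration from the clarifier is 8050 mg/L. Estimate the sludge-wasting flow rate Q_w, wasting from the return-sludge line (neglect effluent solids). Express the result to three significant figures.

Rearranging the biomass balance for a CMAS with decay, V = Y·Q·ΔS·θ_c / [X·(1+k_d θ_c)] = 0.655 × 997 × (2850 − 18.3) × 14.4 / [2700 × (1 + 0.119 × 14.4)] = 2.66×10^7 / 7327 = 3634 m³.
θ_c = V·X/(Q_w·X_r) when wasting from the recycle, so Q_w = V·X/(θ_c·X_r) = 3634 × 2700 / (14.4 × 8050) = 84.65 m³/d.

Q_w ≈ 84.7 m³/d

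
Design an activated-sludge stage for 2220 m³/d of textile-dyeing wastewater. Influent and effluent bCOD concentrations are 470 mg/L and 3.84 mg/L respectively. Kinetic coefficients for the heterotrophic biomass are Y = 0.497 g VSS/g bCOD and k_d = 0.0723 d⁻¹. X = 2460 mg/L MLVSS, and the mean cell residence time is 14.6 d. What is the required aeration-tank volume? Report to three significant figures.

V ≈ 1490 m³

Steady-state biomass mass balance: V·X·(1 + k_d·θ_c) = Y·Q·(S₀ − S)·θ_c, so V = 0.497 × 2220 × (470 − 3.84) × 14.6 / [2460 × (1 + 0.0723 × 14.6)] = 7.51×10^6 / 5057 = 1485 m³.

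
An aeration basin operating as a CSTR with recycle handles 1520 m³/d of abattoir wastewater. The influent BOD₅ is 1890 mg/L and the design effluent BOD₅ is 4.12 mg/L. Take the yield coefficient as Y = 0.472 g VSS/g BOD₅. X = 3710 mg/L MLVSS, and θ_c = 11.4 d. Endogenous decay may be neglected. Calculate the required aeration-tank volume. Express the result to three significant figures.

Biomass mass balance (decay neglected): V·X = Y·Q·(S₀ − S)·θ_c, so V = 0.472 × 1520 × (1890 − 4.12) × 11.4 / 3710 = 4157 m³.

V ≈ 4160 m³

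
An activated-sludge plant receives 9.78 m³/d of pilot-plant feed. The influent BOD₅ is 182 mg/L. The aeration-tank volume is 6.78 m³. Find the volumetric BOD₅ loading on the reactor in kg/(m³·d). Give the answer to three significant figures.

L_v = Q S₀ / V = 9.78 × 182 × 10⁻³ / 6.780 = 0.2625 kg/(m³·d).

L_v ≈ 0.263 kg BOD₅/(m³·d)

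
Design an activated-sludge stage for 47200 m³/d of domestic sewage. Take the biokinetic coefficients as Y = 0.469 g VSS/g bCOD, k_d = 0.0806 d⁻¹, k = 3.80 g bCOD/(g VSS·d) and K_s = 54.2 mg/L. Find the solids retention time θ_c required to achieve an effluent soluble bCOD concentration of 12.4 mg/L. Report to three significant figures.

From 1/θ_c = Y·k·S/(K_s + S) − k_d: Y·k·S/(K_s+S) = 0.469 × 3.80 × 12.4 / (54.2 + 12.4) = 0.3318 d⁻¹.
Then 1/θ_c = μ − k_d = 0.3318 − 0.0806 = 0.2512 d⁻¹, giving θ_c = 3.981 d.

θ_c ≈ 3.98 d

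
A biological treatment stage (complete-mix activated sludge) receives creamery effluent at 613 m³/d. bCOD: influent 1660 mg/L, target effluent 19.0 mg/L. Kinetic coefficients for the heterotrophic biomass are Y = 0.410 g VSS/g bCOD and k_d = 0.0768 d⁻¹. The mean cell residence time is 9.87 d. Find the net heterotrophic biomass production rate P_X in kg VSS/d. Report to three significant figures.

P_X ≈ 235 kg VSS/d

The observed yield is Y_obs = Y/(1 + k_d·θ_c) = 0.410 / (1 + 0.0768 × 9.87) = 0.410 / 1.758 = 0.2332 g VSS per g bCOD removed.
Substrate removed = Q·(S₀ − S) = 613 m³/d × (1660 − 19.0) g/m³ = 1.01×10^6 g/d = 1006 kg/d.
Net biomass production P_X = Y_obs × Q·(S₀ − S) = 0.2332 × 1006 = 234.6 kg VSS/d.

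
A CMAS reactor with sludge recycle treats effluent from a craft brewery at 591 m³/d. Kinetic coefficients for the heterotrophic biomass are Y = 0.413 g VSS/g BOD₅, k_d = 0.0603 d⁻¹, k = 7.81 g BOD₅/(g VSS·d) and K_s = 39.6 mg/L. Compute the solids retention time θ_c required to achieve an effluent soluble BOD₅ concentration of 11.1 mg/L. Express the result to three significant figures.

At the target effluent, Y k S/(K_s+S) = 0.413×7.81×11.1/50.70 = 0.7062 d⁻¹.
Then 1/θ_c = μ − k_d = 0.7062 − 0.0603 = 0.6459 d⁻¹, giving θ_c = 1.548 d.

θ_c ≈ 1.55 d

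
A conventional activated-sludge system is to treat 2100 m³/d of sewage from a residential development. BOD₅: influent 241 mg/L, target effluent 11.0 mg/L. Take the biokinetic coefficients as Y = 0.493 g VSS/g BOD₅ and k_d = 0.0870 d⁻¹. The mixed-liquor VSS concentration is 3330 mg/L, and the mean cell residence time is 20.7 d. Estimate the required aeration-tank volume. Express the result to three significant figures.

V ≈ 528 m³

Rearranging the biomass balance for a CMAS with decay, V = Y·Q·ΔS·θ_c / [X·(1+k_d θ_c)] = 0.493 × 2100 × (241 − 11.0) × 20.7 / [3330 × (1 + 0.0870 × 20.7)] = 4.93×10^6 / 9327 = 528.5 m³.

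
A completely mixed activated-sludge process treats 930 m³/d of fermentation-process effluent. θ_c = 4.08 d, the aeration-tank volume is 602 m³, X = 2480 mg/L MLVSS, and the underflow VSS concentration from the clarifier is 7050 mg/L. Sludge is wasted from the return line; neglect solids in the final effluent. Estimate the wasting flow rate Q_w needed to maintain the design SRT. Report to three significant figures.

Wasting from the return line (neglecting effluent solids): Q_w = V·X / (θ_c·X_r) = 602.0 × 2480 / (4.08 × 7050) = 51.90 m³/d.

Q_w ≈ 51.9 m³/d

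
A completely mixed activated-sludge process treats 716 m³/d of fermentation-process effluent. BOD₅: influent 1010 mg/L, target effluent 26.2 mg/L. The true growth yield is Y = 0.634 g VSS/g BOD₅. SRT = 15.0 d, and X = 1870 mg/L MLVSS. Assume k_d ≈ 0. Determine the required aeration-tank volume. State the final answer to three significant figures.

V·X = Y·Q·ΔS·θ_c gives V = 0.634 × 716 × (1010 − 26.2) × 15.0 / 1870 = 3582 m³.

V ≈ 3580 m³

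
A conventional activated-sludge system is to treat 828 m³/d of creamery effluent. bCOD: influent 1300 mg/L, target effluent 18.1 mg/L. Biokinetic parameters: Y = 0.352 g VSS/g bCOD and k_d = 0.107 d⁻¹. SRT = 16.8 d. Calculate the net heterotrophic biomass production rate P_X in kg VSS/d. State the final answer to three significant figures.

Observed yield with endogenous decay: Y_obs = Y / (1 + k_d·θ_c) = 0.352 / (1 + 0.107 × 16.8) = 0.352 / 2.798 = 0.1258 g VSS/g bCOD.
ΔS = 1300 − 18.1 = 1282 mg/L, so the substrate removal rate is 828 × 1282/1000 = 1061 kg bCOD/d.
So the net sludge growth is P_X = 0.1258 × 1061 = 133.5 kg VSS/d.

P_X ≈ 134 kg VSS/d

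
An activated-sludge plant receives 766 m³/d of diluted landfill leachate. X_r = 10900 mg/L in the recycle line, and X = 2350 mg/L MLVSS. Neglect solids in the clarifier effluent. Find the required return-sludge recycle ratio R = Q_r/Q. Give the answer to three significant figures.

R ≈ 0.275

Mass balance around the secondary clarifier (neglecting effluent solids): R = X / (X_r − X) = 2350 / (10900 − 2350) = 0.2749.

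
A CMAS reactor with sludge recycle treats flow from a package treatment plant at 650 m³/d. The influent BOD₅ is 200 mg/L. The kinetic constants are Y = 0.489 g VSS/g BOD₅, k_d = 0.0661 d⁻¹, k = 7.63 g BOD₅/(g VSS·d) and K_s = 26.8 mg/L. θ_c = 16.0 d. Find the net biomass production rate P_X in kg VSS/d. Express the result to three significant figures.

For a completely mixed reactor with recycle the Lawrence–McCarty relation gives S = K_s·(1 + k_d·θ_c) / [θ_c·(Y·k − k_d) − 1] = 26.8 × (1 + 0.0661 × 16.0) / [16.0 × (0.489 × 7.63 − 0.0661) − 1] = 55.14 / 57.64 = 0.9567 mg/L.
Y_obs = Y / (1 + k_d θ_c) = 0.489 / (1 + 0.0661 × 16.0) = 0.489 / 2.058 = 0.2377.
Substrate removed = Q·(S₀ − S) = 650 m³/d × (200 − 0.957) g/m³ = 1.29×10^5 g/d = 129.4 kg/d.
Biomass produced: P_X = Y_obs·Q·ΔS = 0.2377 × 129.4 ≈ 30.75 kg VSS/d.

P_X ≈ 30.7 kg VSS/d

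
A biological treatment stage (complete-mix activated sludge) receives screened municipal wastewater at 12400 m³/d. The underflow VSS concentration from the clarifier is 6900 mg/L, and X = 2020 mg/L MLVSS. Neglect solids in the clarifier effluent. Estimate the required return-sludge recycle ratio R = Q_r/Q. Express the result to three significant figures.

R ≈ 0.414

Solids balance on the clarifier gives (1+R)X = R·X_r, so R = X/(X_r − X) = 2020 / (6900 − 2020) = 0.4139.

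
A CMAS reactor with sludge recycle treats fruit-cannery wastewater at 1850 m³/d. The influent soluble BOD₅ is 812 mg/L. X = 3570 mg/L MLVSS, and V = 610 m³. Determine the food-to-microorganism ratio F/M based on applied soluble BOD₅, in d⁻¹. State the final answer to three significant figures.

Food-to-microorganism ratio F/M = Q S₀ / (V X) = 1850 × 812 / (610.0 × 3570) = 0.6898 d⁻¹.

F/M ≈ 0.690 d⁻¹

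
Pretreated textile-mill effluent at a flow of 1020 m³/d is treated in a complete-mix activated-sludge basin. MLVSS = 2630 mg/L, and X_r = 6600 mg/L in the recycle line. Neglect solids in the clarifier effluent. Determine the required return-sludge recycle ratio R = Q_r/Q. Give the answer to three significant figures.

R = Q_r/Q = X/(X_r − X) = 2630 / (6600 − 2630) = 0.6625.

R ≈ 0.662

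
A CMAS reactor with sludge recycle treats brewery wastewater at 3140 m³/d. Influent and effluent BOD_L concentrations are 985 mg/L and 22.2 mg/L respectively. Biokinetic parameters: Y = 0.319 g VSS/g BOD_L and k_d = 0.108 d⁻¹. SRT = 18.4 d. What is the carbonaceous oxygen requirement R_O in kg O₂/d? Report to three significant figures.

Observed yield with endogenous decay: Y_obs = Y / (1 + k_d·θ_c) = 0.319 / (1 + 0.108 × 18.4) = 0.319 / 2.987 = 0.1068 g VSS/g BOD_L.
Q·(S₀ − S) = 3140 × (985 − 22.2) × 10⁻³ = 3023 kg/d removed.
Net sludge production P_X = 0.1068 × 3023 = 322.8 kg VSS/d.
R_O = Q·ΔS − 1.42 P_X = 3023 − 458.4 = 2565 kg O₂/d.

R_O ≈ 2560 kg O₂/d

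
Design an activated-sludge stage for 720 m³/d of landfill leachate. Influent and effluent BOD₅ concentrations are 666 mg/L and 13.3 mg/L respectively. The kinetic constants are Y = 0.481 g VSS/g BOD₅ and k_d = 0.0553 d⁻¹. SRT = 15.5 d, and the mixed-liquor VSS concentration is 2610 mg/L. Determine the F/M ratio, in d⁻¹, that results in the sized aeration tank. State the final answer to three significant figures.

From the SRT design equation V = Y Q (S₀−S) θ_c / [X (1 + k_d θ_c)] = 0.481 × 720 × (666 − 13.3) × 15.5 / [2610 × (1 + 0.0553 × 15.5)] = 3.5×10^6 / 4847 = 722.8 m³.
Food-to-microorganism ratio F/M = Q S₀ / (V X) = 720 × 666 / (722.8 × 2610) = 0.2542 d⁻¹.

F/M ≈ 0.254 d⁻¹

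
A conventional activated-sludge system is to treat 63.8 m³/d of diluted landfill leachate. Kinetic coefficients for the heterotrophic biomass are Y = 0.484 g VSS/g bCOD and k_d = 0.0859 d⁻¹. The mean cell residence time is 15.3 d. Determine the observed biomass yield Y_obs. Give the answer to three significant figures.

Correct the yield for decay: Y_obs = Y/(1 + k_d θ_c) = 0.484 / (1 + 0.0859 × 15.3) = 0.484 / 2.314 = 0.2091.

Y_obs ≈ 0.209 g VSS/g bCOD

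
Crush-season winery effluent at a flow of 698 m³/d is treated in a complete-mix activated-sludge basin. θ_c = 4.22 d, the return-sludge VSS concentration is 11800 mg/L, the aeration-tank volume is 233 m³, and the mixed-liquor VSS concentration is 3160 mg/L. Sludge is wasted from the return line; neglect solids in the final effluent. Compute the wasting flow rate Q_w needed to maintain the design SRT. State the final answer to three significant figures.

Wasting from the return line (neglecting effluent solids): Q_w = V·X / (θ_c·X_r) = 233.0 × 3160 / (4.22 × 11800) = 14.79 m³/d.

Q_w ≈ 14.8 m³/d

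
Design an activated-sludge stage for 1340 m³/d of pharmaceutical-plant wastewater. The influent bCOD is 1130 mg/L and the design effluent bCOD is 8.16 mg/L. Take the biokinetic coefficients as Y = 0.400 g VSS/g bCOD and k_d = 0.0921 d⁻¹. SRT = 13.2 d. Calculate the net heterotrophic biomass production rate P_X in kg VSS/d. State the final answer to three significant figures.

Observed yield with endogenous decay: Y_obs = Y / (1 + k_d·θ_c) = 0.400 / (1 + 0.0921 × 13.2) = 0.400 / 2.216 = 0.1805 g VSS/g bCOD.
Mass of bCOD removed per day: Q(S₀ − S) = 1340 × 1122 g/m³ = 1503 kg/d.
P_X = Y_obs · Q(S₀ − S) = 0.1805 × 1503 = 271.4 kg VSS/d.

P_X ≈ 271 kg VSS/d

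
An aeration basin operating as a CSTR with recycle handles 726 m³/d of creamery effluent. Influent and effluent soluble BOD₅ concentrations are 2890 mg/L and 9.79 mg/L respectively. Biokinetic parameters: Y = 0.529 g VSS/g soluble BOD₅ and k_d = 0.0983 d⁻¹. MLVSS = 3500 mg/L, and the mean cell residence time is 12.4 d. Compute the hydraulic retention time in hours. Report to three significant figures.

Steady-state biomass mass balance: V·X·(1 + k_d·θ_c) = Y·Q·(S₀ − S)·θ_c, so V = 0.529 × 726 × (2890 − 9.79) × 12.4 / [3500 × (1 + 0.0983 × 12.4)] = 1.37×10^7 / 7766 = 1766 m³.
HRT = V/Q = 1766 m³ / 726 m³·d⁻¹ = 2.433 d × 24 = 58.39 h.

τ ≈ 58.4 h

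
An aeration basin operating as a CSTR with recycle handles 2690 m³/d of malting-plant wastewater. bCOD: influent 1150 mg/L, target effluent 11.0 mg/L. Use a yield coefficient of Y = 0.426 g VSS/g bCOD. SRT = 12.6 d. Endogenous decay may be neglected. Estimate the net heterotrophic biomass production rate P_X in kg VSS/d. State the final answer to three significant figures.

P_X ≈ 1310 kg VSS/d

With endogenous decay neglected, the observed yield equals the true yield: Y_obs = Y = 0.426 g VSS/g bCOD.
Q·(S₀ − S) = 2690 × (1150 − 11.0) × 10⁻³ = 3064 kg/d removed.
Net biomass production P_X = Y_obs × Q·(S₀ − S) = 0.4260 × 3064 = 1305 kg VSS/d.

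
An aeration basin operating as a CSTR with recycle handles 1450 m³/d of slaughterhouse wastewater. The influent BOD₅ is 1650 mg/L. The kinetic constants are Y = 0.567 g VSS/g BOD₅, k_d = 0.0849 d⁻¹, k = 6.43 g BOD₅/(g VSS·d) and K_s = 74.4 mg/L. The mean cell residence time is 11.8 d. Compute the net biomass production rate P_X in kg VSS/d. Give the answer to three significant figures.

From the Monod/SRT balance for a CMAS, S = K_s·(1+k_d θ_c)/[θ_c·(Y k − k_d) − 1] = 74.4 × (1 + 0.0849 × 11.8) / [11.8 × (0.567 × 6.43 − 0.0849) − 1] = 148.9 / 41.02 = 3.631 mg/L.
The observed yield is Y_obs = Y/(1 + k_d·θ_c) = 0.567 / (1 + 0.0849 × 11.8) = 0.567 / 2.002 = 0.2832 g VSS per g BOD₅ removed.
Substrate removed = Q·(S₀ − S) = 1450 m³/d × (1650 − 3.63) g/m³ = 2.39×10^6 g/d = 2387 kg/d.
P_X = Y_obs · Q(S₀ − S) = 0.2832 × 2387 = 676.2 kg VSS/d.

P_X ≈ 676 kg VSS/d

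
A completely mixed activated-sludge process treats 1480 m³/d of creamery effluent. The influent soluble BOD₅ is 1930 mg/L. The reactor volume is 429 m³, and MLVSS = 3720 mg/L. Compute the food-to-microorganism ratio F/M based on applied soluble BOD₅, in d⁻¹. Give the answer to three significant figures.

F/M ≈ 1.79 d⁻¹

F/M = applied load / biomass = Q·S₀/(V·X) = 1480 × 1930 / (429.0 × 3720) = 1.790 d⁻¹.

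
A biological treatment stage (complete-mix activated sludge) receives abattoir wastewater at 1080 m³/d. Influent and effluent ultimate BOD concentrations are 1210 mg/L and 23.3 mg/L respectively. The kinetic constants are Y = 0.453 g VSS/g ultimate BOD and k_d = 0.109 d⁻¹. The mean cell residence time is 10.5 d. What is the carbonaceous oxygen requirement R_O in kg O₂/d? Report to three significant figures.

Y_obs = Y / (1 + k_d θ_c) = 0.453 / (1 + 0.109 × 10.5) = 0.453 / 2.144 = 0.2112.
Mass of ultimate BOD removed per day: Q(S₀ − S) = 1080 × 1187 g/m³ = 1282 kg/d.
P_X = Y_obs·Q·(S₀ − S) = 0.2112 × 1282 = 270.7 kg VSS/d.
R_O = Q·(S₀ − S) − 1.42·P_X = 1282 − 1.42 × 270.7 = 897.2 kg O₂/d.

R_O ≈ 897 kg O₂/d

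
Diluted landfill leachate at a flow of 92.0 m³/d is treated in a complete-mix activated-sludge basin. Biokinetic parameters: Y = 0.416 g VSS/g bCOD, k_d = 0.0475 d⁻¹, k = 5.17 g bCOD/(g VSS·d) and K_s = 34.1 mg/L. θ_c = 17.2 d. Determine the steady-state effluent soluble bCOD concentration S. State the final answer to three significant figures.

S ≈ 1.76 mg/L

For a completely mixed reactor with recycle the Lawrence–McCarty relation gives S = K_s·(1 + k_d·θ_c) / [θ_c·(Y·k − k_d) − 1] = 34.1 × (1 + 0.0475 × 17.2) / [17.2 × (0.416 × 5.17 − 0.0475) − 1] = 61.96 / 35.18 = 1.761 mg/L.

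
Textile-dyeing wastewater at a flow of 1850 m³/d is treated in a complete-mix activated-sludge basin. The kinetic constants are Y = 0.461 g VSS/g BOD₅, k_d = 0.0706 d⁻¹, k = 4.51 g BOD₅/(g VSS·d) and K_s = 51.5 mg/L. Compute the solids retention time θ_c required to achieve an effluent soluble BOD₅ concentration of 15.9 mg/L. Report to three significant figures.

θ_c ≈ 2.38 d

Specific growth rate at S = 15.9 mg/L: μ = YkS/(K_s+S) = 0.461·4.51·15.9/(51.5+15.9) = 0.4905 d⁻¹.
1/θ_c = 0.4905 − 0.0706 = 0.4199 d⁻¹, so θ_c = 2.382 d.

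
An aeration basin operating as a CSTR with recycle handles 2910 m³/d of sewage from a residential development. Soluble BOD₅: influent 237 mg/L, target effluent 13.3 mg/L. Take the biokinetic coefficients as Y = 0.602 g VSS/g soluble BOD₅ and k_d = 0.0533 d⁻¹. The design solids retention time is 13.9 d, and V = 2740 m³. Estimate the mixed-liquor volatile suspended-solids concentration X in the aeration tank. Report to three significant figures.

X ≈ 1140 mg/L

X = Y·Q·ΔS·θ_c / [V·(1 + k_d θ_c)] = 0.602 × 2910 × (237 − 13.3) × 13.9 / [2740 × (1 + 0.0533 × 13.9)] = 1142 mg/L.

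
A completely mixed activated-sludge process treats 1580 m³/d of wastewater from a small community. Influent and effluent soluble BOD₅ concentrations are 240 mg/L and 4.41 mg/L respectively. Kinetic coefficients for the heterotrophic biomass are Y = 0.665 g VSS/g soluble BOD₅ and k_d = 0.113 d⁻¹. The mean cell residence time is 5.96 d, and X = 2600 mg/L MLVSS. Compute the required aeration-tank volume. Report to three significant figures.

Rearranging the biomass balance for a CMAS with decay, V = Y·Q·ΔS·θ_c / [X·(1+k_d θ_c)] = 0.665 × 1580 × (240 − 4.41) × 5.96 / [2600 × (1 + 0.113 × 5.96)] = 1.48×10^6 / 4351 = 339.1 m³.

V ≈ 339 m³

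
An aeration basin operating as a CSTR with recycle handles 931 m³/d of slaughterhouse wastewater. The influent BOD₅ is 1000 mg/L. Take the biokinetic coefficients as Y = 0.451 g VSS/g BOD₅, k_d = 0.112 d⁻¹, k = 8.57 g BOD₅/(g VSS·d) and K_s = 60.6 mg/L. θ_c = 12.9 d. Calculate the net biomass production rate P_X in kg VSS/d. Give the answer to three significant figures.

From the Monod/SRT balance for a CMAS, S = K_s·(1+k_d θ_c)/[θ_c·(Y k − k_d) − 1] = 60.6 × (1 + 0.112 × 12.9) / [12.9 × (0.451 × 8.57 − 0.112) − 1] = 148.2 / 47.41 = 3.125 mg/L.
Y_obs = Y / (1 + k_d θ_c) = 0.451 / (1 + 0.112 × 12.9) = 0.451 / 2.445 = 0.1845.
Substrate removed = Q·(S₀ − S) = 931 m³/d × (1000 − 3.12) g/m³ = 9.28×10^5 g/d = 928.1 kg/d.
So the net sludge growth is P_X = 0.1845 × 928.1 = 171.2 kg VSS/d.

P_X ≈ 171 kg VSS/d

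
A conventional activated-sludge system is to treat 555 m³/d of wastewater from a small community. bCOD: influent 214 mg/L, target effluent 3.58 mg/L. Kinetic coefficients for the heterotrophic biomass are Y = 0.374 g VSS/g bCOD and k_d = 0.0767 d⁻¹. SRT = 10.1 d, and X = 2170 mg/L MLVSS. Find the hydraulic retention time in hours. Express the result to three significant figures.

Rearranging the biomass balance for a CMAS with decay, V = Y·Q·ΔS·θ_c / [X·(1+k_d θ_c)] = 0.374 × 555 × (214 − 3.58) × 10.1 / [2170 × (1 + 0.0767 × 10.1)] = 4.41×10^5 / 3851 = 114.6 m³.
HRT = V/Q = 114.6 m³ / 555 m³·d⁻¹ = 0.2064 d × 24 = 4.954 h.

τ ≈ 4.95 h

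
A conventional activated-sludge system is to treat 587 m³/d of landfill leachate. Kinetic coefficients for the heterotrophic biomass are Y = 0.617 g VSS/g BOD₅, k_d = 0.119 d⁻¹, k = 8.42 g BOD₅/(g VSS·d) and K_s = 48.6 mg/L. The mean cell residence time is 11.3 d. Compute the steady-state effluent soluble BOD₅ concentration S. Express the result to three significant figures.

Effluent substrate depends only on kinetics and SRT: S = K_s(1 + k_d θ_c) / [θ_c(Yk − k_d) − 1] = 48.6 × (1 + 0.119 × 11.3) / [11.3 × (0.617 × 8.42 − 0.119) − 1] = 114.0 / 56.36 = 2.022 mg/L.

S ≈ 2.02 mg/L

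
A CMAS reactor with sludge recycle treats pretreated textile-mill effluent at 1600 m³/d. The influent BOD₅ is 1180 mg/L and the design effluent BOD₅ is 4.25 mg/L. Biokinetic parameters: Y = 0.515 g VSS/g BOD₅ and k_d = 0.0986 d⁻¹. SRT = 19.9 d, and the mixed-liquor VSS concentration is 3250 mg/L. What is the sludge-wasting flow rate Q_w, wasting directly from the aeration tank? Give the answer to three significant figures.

Rearranging the biomass balance for a CMAS with decay, V = Y·Q·ΔS·θ_c / [X·(1+k_d θ_c)] = 0.515 × 1600 × (1180 − 4.25) × 19.9 / [3250 × (1 + 0.0986 × 19.9)] = 1.93×10^7 / 9627 = 2003 m³.
With mixed-liquor wasting, θ_c = V/Q_w, so Q_w = V/θ_c = 2003/19.9 = 100.6 m³/d.

Q_w ≈ 101 m³/d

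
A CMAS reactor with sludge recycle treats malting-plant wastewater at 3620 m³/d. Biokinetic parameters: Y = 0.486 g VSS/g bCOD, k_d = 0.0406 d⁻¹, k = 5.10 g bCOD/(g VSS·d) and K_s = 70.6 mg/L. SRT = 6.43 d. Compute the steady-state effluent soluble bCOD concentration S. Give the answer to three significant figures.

From the Monod/SRT balance for a CMAS, S = K_s·(1+k_d θ_c)/[θ_c·(Y k − k_d) − 1] = 70.6 × (1 + 0.0406 × 6.43) / [6.43 × (0.486 × 5.10 − 0.0406) − 1] = 89.03 / 14.68 = 6.066 mg/L.

S ≈ 6.07 mg/L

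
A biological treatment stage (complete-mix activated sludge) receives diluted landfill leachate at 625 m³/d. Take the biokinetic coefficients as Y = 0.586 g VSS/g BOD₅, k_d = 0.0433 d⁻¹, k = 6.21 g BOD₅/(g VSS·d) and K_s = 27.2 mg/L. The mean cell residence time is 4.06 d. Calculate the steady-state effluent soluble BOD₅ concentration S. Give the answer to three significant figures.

S ≈ 2.35 mg/L

From the Monod/SRT balance for a CMAS, S = K_s·(1+k_d θ_c)/[θ_c·(Y k − k_d) − 1] = 27.2 × (1 + 0.0433 × 4.06) / [4.06 × (0.586 × 6.21 − 0.0433) − 1] = 31.98 / 13.60 = 2.352 mg/L.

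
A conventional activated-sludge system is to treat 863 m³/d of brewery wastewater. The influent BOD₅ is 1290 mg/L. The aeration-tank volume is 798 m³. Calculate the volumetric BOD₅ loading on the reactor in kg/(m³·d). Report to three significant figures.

L_v ≈ 1.40 kg BOD₅/(m³·d)

L_v = Q S₀ / V = 863 × 1290 × 10⁻³ / 798.0 = 1.395 kg/(m³·d).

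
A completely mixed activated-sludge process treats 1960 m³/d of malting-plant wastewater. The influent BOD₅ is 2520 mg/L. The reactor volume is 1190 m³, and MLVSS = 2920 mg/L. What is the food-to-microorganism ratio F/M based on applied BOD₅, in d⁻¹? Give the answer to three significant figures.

F/M ≈ 1.42 d⁻¹

F/M = Q·S₀ / (V·X) = 1960 × 2520 / (1190 × 2920) = 1.421 g BOD₅·(g VSS·d)⁻¹.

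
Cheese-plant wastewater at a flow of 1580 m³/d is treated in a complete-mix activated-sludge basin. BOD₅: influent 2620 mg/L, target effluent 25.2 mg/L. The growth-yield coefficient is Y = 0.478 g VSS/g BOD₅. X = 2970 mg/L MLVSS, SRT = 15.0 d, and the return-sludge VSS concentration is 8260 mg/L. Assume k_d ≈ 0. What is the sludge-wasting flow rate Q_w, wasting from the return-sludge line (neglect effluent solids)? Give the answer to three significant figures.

With k_d = 0 the design equation reduces to V = Y Q (S₀−S) θ_c / X = 0.478 × 1580 × (2620 − 25.2) × 15.0 / 2970 = 9897 m³.
Q_w = (V·X)/(θ_c X_r) = 9897 × 2970 / (15.0 × 8260) = 237.3 m³/d.

Q_w ≈ 237 m³/d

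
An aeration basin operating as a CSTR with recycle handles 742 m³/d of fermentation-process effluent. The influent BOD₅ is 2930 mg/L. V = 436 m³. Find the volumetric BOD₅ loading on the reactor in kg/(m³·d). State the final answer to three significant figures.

Applied BOD₅ load per unit volume = Q·S₀/V = (742 × 2930/1000)/436.0 = 4.986 kg BOD₅·m⁻³·d⁻¹.

L_v ≈ 4.99 kg BOD₅/(m³·d)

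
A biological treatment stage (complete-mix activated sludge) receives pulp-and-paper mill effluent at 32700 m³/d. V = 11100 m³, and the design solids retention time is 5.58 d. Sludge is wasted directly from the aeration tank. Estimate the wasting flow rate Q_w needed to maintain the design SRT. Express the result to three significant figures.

For wasting at MLVSS concentration, Q_w = V/θ_c = 11100/5.58 = 1989 m³/d.

Q_w ≈ 1990 m³/d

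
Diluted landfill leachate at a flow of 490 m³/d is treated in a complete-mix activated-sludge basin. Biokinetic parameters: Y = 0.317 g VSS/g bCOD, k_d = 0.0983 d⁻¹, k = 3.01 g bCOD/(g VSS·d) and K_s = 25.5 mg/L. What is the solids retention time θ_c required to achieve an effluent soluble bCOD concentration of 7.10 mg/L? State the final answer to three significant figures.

θ_c ≈ 9.13 d

From 1/θ_c = Y·k·S/(K_s + S) − k_d: Y·k·S/(K_s+S) = 0.317 × 3.01 × 7.10 / (25.5 + 7.10) = 0.2078 d⁻¹.
Then 1/θ_c = μ − k_d = 0.2078 − 0.0983 = 0.1095 d⁻¹, giving θ_c = 9.132 d.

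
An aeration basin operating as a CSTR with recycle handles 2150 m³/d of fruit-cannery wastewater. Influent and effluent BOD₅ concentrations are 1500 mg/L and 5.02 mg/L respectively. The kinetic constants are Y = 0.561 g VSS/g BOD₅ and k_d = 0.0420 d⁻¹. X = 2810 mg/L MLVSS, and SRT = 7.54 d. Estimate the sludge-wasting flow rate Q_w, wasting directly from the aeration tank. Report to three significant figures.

Q_w ≈ 487 m³/d

From the SRT design equation V = Y Q (S₀−S) θ_c / [X (1 + k_d θ_c)] = 0.561 × 2150 × (1500 − 5.02) × 7.54 / [2810 × (1 + 0.0420 × 7.54)] = 1.36×10^7 / 3700 = 3675 m³.
Wasting from the aeration tank: Q_w = V / θ_c = 3675 / 7.54 = 487.4 m³/d.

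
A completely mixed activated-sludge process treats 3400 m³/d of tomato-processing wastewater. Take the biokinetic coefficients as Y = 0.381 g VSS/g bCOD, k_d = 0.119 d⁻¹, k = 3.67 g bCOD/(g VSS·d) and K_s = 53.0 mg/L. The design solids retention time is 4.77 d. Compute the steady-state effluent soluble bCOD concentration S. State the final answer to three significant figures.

Effluent substrate depends only on kinetics and SRT: S = K_s(1 + k_d θ_c) / [θ_c(Yk − k_d) − 1] = 53.0 × (1 + 0.119 × 4.77) / [4.77 × (0.381 × 3.67 − 0.119) − 1] = 83.08 / 5.102 = 16.28 mg/L.

S ≈ 16.3 mg/L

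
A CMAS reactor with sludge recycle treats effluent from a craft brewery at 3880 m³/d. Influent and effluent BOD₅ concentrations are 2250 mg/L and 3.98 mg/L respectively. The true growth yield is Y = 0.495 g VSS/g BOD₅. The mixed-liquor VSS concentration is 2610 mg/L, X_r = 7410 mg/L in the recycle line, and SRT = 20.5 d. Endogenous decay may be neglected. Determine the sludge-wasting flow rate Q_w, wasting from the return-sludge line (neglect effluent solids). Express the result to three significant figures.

With k_d = 0 the design equation reduces to V = Y Q (S₀−S) θ_c / X = 0.495 × 3880 × (2250 − 3.98) × 20.5 / 2610 = 33882 m³.
Wasting from the return line (neglecting effluent solids): Q_w = V·X / (θ_c·X_r) = 33882 × 2610 / (20.5 × 7410) = 582.1 m³/d.

Q_w ≈ 582 m³/d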